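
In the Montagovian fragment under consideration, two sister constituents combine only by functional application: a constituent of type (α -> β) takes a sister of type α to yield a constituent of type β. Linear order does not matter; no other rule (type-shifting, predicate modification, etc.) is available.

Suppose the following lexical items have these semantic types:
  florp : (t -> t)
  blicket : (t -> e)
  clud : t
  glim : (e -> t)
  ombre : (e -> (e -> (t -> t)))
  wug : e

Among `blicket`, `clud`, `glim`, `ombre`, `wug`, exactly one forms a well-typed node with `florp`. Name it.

clud

blicket : (t -> e) — no; florp wants t, and blicket wants t.
clud — combines: florp : (t -> t) takes clud : t as argument, giving t.
glim : (e -> t) — no; florp wants t, and glim wants e.
ombre : (e -> (e -> (t -> t))) — no; florp wants t, and ombre wants e.
wug : e — no; florp wants t, and wug wants nothing (atomic).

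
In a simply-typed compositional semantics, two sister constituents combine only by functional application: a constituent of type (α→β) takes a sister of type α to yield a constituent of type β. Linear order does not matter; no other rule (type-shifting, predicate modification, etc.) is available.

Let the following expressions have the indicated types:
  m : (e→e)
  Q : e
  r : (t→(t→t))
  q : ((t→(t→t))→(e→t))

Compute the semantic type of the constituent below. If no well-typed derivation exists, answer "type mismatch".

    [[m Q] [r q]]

t

[m Q]: (e→e) applied to e yields e.
[r q]: ((t→(t→t))→(e→t)) applied to (t→(t→t)) yields (e→t).
[[m Q] [r q]]: (e→t) applied to e yields t.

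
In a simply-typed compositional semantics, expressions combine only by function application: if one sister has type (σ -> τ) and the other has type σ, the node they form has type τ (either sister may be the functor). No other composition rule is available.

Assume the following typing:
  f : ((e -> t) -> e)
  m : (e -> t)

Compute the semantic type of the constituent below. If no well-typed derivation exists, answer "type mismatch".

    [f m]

e

[f m]: functor f : ((e -> t) -> e), argument m : (e -> t); result e.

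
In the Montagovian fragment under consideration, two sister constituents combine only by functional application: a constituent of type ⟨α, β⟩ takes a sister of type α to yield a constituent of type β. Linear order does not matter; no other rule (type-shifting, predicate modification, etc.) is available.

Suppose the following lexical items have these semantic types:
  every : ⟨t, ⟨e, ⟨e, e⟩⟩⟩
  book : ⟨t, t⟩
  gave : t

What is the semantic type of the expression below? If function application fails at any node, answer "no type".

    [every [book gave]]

[book gave]: book is ⟨t, t⟩, gave is t; result t.
[every [book gave]]: every is ⟨t, ⟨e, ⟨e, e⟩⟩⟩, [book gave] is t; result ⟨e, ⟨e, e⟩⟩.

⟨e, ⟨e, e⟩⟩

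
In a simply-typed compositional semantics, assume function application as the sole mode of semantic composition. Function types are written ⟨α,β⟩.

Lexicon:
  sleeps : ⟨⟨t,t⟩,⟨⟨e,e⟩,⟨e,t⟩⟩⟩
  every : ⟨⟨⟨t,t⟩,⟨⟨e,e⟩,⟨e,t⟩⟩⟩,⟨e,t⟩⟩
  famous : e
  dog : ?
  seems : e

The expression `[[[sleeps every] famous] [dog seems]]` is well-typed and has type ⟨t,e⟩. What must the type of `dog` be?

⟨e,⟨t,⟨t,e⟩⟩⟩

For [[[sleeps every] famous] [dog seems]] to have type ⟨t,e⟩ with [[sleeps every] famous] of type t, [dog seems] must be the function: [dog seems] : ⟨t,⟨t,e⟩⟩.
For [dog seems] to have type ⟨t,⟨t,e⟩⟩ with seems of type e, dog must be the function: dog : ⟨e,⟨t,⟨t,e⟩⟩⟩.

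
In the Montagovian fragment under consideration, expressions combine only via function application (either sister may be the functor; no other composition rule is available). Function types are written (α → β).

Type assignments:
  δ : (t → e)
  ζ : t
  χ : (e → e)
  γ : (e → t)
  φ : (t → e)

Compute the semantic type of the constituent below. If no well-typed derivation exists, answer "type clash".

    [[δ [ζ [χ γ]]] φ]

[χ γ]: (e → e) with (e → t) — neither is a function whose domain matches the other; composition fails here.

type clash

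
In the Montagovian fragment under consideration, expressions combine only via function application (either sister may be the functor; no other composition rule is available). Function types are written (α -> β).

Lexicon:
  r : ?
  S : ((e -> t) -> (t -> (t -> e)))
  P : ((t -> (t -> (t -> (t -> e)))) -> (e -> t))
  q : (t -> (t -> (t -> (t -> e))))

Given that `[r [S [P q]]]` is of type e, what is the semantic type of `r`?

[r [S [P q]]] must have type e. The sister [S [P q]] has type (t -> (t -> e)); that is not a function onto e, so r must be the functor, of type ((t -> (t -> e)) -> e).

((t -> (t -> e)) -> e)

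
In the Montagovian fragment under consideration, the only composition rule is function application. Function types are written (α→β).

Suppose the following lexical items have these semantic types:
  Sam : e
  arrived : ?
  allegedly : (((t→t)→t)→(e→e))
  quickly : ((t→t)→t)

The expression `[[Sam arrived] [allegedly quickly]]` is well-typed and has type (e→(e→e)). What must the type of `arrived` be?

[[Sam arrived] [allegedly quickly]] must have type (e→(e→e)). The sister [allegedly quickly] has type (e→e); that is not a function onto (e→(e→e)), so [Sam arrived] must be the functor, of type ((e→e)→(e→(e→e))).
[Sam arrived] must have type ((e→e)→(e→(e→e))). The sister Sam has type e; that is not a function onto ((e→e)→(e→(e→e))), so arrived must be the functor, of type (e→((e→e)→(e→(e→e)))).

(e→((e→e)→(e→(e→e))))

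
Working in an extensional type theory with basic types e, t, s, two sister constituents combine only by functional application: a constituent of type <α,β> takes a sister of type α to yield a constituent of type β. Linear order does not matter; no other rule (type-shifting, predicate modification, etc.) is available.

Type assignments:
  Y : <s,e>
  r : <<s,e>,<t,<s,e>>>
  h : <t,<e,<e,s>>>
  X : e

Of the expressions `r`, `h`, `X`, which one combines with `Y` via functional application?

r — combines: r : <<s,e>,<t,<s,e>>> takes Y : <s,e> as argument, giving <t,<s,e>>.
h : <t,<e,<e,s>>> — neither side's domain matches the other.
X : e — neither side's domain matches the other.

r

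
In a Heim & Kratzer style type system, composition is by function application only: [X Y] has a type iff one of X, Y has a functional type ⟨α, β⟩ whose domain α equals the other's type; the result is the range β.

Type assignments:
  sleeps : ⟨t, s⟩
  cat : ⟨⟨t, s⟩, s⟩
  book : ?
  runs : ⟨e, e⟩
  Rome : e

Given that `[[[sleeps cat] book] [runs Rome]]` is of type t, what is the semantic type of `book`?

⟨s, ⟨e, t⟩⟩

[[[sleeps cat] book] [runs Rome]] must have type t. The sister [runs Rome] has type e; that is not a function onto t, so [[sleeps cat] book] must be the functor, of type ⟨e, t⟩.
[[sleeps cat] book] must have type ⟨e, t⟩. The sister [sleeps cat] has type s; that is not a function onto ⟨e, t⟩, so book must be the functor, of type ⟨s, ⟨e, t⟩⟩.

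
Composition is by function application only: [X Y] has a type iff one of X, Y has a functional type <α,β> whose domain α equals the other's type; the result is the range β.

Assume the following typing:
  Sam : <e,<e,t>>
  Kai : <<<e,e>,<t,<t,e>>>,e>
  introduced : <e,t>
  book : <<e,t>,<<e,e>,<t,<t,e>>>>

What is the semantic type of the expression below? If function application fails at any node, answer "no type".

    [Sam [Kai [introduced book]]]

[introduced book] — book of type <<e,t>,<<e,e>,<t,<t,e>>>> combines with introduced of type <e,t>: type <<e,e>,<t,<t,e>>>.
[Kai [introduced book]] — Kai of type <<<e,e>,<t,<t,e>>>,e> combines with [introduced book] of type <<e,e>,<t,<t,e>>>: type e.
[Sam [Kai [introduced book]]] — Sam of type <e,<e,t>> combines with [Kai [introduced book]] of type e: type <e,t>.

<e,t>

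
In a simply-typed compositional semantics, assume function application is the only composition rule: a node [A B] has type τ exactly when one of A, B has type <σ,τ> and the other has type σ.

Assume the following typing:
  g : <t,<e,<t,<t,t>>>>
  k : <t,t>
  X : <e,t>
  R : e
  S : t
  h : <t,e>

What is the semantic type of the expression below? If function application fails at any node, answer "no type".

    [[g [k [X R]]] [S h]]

[X R]: X is <e,t>, R is e; result t.
[k [X R]]: k is <t,t>, [X R] is t; result t.
[g [k [X R]]]: g is <t,<e,<t,<t,t>>>>, [k [X R]] is t; result <e,<t,<t,t>>>.
[S h]: h is <t,e>, S is t; result e.
[[g [k [X R]]] [S h]]: [g [k [X R]]] is <e,<t,<t,t>>>, [S h] is e; result <t,<t,t>>.

<t,<t,t>>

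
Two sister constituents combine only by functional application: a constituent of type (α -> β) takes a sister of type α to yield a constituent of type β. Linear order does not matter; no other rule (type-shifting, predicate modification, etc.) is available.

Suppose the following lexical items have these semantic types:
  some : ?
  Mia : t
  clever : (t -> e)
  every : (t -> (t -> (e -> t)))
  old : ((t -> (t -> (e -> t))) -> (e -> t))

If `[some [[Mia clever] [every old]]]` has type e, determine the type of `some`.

(t -> e)

[some [[Mia clever] [every old]]] is required to be e. [[Mia clever] [every old]] : t cannot yield e as functor, so some : (t -> e).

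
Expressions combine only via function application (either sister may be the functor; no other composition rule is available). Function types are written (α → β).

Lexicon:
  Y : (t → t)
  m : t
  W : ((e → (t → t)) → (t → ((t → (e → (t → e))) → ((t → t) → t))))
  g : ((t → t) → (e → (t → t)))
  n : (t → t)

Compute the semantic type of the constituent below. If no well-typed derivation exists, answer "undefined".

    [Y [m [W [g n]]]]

undefined

[g n]: g is ((t → t) → (e → (t → t))), n is (t → t); result (e → (t → t)).
[W [g n]]: W is ((e → (t → t)) → (t → ((t → (e → (t → e))) → ((t → t) → t)))), [g n] is (e → (t → t)); result (t → ((t → (e → (t → e))) → ((t → t) → t))).
[m [W [g n]]]: [W [g n]] is (t → ((t → (e → (t → e))) → ((t → t) → t))), m is t; result ((t → (e → (t → e))) → ((t → t) → t)).
[Y [m [W [g n]]]]: (t → t) and ((t → (e → (t → e))) → ((t → t) → t)) cannot combine by function application — type clash.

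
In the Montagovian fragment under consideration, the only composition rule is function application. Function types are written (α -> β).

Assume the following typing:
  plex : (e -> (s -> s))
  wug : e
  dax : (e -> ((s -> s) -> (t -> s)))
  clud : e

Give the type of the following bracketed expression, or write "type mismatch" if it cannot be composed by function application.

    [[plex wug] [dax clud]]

(t -> s)

[plex wug]: plex is (e -> (s -> s)), wug is e; result (s -> s).
[dax clud]: dax is (e -> ((s -> s) -> (t -> s))), clud is e; result ((s -> s) -> (t -> s)).
[[plex wug] [dax clud]]: [dax clud] is ((s -> s) -> (t -> s)), [plex wug] is (s -> s); result (t -> s).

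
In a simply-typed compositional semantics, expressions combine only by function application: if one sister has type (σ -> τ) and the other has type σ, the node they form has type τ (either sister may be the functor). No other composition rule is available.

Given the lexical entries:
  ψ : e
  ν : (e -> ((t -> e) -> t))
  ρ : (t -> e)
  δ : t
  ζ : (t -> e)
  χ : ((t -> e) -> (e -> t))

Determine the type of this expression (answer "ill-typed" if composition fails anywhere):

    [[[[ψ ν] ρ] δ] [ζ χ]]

ill-typed

[ψ ν]: ν is (e -> ((t -> e) -> t)), ψ is e; result ((t -> e) -> t).
[[ψ ν] ρ]: [ψ ν] is ((t -> e) -> t), ρ is (t -> e); result t.
[[[ψ ν] ρ] δ]: t with t — neither is a function whose domain matches the other; composition fails here.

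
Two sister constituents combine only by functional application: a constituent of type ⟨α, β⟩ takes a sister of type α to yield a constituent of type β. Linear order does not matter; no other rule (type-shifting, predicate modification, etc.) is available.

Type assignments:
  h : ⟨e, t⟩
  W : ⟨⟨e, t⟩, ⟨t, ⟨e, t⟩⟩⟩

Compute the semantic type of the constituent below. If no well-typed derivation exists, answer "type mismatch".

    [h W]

At [h W], W : ⟨⟨e, t⟩, ⟨t, ⟨e, t⟩⟩⟩ takes h : ⟨e, t⟩, giving ⟨t, ⟨e, t⟩⟩.

⟨t, ⟨e, t⟩⟩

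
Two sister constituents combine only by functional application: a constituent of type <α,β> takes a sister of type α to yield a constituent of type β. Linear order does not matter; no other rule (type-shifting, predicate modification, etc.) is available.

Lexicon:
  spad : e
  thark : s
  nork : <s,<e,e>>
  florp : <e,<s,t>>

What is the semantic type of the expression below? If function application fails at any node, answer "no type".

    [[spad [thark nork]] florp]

[thark nork] — nork of type <s,<e,e>> combines with thark of type s: type <e,e>.
[spad [thark nork]] — [thark nork] of type <e,e> combines with spad of type e: type e.
[[spad [thark nork]] florp] — florp of type <e,<s,t>> combines with [spad [thark nork]] of type e: type <s,t>.

<s,t>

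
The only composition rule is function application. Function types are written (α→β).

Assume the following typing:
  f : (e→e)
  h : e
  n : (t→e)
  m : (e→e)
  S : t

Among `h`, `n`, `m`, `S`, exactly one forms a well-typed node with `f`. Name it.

h

h — combines: f : (e→e) takes h : e as argument, giving e.
n : (t→e) — f needs e; n needs t; neither fits.
m : (e→e) — f needs e; m needs e; neither fits.
S : t — f needs e; S needs nothing (atomic); neither fits.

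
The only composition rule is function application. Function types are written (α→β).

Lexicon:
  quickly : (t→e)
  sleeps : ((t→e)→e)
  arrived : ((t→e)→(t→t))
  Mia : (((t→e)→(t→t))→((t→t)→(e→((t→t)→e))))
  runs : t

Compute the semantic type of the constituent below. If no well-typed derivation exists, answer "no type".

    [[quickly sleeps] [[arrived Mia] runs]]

[quickly sleeps] — sleeps of type ((t→e)→e) combines with quickly of type (t→e): type e.
[arrived Mia] — Mia of type (((t→e)→(t→t))→((t→t)→(e→((t→t)→e)))) combines with arrived of type ((t→e)→(t→t)): type ((t→t)→(e→((t→t)→e))).
At [[arrived Mia] runs]: neither ((t→t)→(e→((t→t)→e))) nor t can take the other as argument; the node is ill-typed.

no type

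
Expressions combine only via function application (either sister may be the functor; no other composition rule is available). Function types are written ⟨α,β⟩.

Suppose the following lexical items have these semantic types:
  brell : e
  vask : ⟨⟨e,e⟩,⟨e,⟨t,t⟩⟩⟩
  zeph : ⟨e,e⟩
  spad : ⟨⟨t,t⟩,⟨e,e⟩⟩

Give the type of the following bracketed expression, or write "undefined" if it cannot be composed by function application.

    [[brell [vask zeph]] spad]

[vask zeph]: vask is ⟨⟨e,e⟩,⟨e,⟨t,t⟩⟩⟩, zeph is ⟨e,e⟩; result ⟨e,⟨t,t⟩⟩.
[brell [vask zeph]]: [vask zeph] is ⟨e,⟨t,t⟩⟩, brell is e; result ⟨t,t⟩.
[[brell [vask zeph]] spad]: spad is ⟨⟨t,t⟩,⟨e,e⟩⟩, [brell [vask zeph]] is ⟨t,t⟩; result ⟨e,e⟩.

⟨e,e⟩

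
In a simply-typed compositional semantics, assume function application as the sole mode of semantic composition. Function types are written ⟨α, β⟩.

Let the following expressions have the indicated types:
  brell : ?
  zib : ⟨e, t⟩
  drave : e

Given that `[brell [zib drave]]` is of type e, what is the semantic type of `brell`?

⟨t, e⟩

At [brell [zib drave]] (required: e): [zib drave] is t, which is not a function with range e; hence brell is the functor — type ⟨t, e⟩.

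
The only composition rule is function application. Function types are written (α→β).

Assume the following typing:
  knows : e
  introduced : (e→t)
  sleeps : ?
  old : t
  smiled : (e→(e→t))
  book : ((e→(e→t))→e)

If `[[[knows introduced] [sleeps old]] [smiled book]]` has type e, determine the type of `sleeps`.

[[[knows introduced] [sleeps old]] [smiled book]] is required to be e. [smiled book] : e cannot yield e as functor, so [[knows introduced] [sleeps old]] : (e→e).
[[knows introduced] [sleeps old]] is required to be (e→e). [knows introduced] : t cannot yield (e→e) as functor, so [sleeps old] : (t→(e→e)).
[sleeps old] is required to be (t→(e→e)). old : t cannot yield (t→(e→e)) as functor, so sleeps : (t→(t→(e→e))).

(t→(t→(e→e)))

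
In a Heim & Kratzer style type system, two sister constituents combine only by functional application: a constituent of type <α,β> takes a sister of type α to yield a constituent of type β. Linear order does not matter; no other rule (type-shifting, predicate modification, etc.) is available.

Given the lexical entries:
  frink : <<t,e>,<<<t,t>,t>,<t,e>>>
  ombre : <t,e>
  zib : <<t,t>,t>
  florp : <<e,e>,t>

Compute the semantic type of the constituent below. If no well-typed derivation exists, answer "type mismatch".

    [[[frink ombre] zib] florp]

type mismatch

[frink ombre] — frink of type <<t,e>,<<<t,t>,t>,<t,e>>> combines with ombre of type <t,e>: type <<<t,t>,t>,<t,e>>.
[[frink ombre] zib] — [frink ombre] of type <<<t,t>,t>,<t,e>> combines with zib of type <<t,t>,t>: type <t,e>.
At [[[frink ombre] zib] florp]: neither <t,e> nor <<e,e>,t> can take the other as argument; the node is ill-typed.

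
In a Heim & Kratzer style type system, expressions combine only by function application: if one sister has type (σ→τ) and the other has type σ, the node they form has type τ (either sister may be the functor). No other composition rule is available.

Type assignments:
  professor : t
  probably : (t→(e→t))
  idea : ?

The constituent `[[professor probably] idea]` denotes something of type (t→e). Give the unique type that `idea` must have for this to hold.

((e→t)→(t→e))

At [[professor probably] idea] (required: (t→e)): [professor probably] is (e→t), which is not a function with range (t→e); hence idea is the functor — type ((e→t)→(t→e)).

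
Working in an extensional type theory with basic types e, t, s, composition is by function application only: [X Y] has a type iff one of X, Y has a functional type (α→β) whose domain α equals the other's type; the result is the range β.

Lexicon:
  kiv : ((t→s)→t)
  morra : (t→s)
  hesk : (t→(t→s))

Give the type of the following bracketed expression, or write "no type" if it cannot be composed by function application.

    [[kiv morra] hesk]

(t→s)

[kiv morra] — kiv of type ((t→s)→t) combines with morra of type (t→s): type t.
[[kiv morra] hesk] — hesk of type (t→(t→s)) combines with [kiv morra] of type t: type (t→s).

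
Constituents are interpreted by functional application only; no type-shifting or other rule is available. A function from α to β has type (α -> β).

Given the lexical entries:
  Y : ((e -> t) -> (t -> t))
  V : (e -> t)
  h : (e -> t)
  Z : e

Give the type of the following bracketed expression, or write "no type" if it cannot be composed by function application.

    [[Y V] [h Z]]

[Y V] — Y of type ((e -> t) -> (t -> t)) combines with V of type (e -> t): type (t -> t).
[h Z] — h of type (e -> t) combines with Z of type e: type t.
[[Y V] [h Z]] — [Y V] of type (t -> t) combines with [h Z] of type t: type t.

t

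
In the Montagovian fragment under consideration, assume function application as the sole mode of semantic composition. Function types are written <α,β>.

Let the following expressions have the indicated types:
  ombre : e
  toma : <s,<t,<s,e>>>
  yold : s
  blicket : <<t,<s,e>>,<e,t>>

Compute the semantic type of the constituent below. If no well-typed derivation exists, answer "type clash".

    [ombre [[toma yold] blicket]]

t

At [toma yold], toma : <s,<t,<s,e>>> takes yold : s, giving <t,<s,e>>.
At [[toma yold] blicket], blicket : <<t,<s,e>>,<e,t>> takes [toma yold] : <t,<s,e>>, giving <e,t>.
At [ombre [[toma yold] blicket]], [[toma yold] blicket] : <e,t> takes ombre : e, giving t.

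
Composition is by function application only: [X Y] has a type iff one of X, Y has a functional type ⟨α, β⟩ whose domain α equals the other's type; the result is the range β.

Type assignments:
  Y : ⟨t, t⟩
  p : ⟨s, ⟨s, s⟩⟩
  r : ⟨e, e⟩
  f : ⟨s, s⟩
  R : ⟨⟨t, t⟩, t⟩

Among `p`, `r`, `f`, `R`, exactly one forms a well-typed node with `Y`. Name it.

p : ⟨s, ⟨s, s⟩⟩ — does not combine with Y.
r : ⟨e, e⟩ — does not combine with Y.
f : ⟨s, s⟩ — does not combine with Y.
R — combines: R : ⟨⟨t, t⟩, t⟩ takes Y : ⟨t, t⟩ as argument, giving t.

R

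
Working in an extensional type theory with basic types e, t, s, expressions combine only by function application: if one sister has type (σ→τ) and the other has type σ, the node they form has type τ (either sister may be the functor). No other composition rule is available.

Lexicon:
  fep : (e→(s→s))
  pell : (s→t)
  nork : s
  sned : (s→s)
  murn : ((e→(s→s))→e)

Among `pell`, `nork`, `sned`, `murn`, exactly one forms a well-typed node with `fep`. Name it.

pell : (s→t) — does not combine with fep.
nork : s — does not combine with fep.
sned : (s→s) — does not combine with fep.
murn — combines: murn : ((e→(s→s))→e) takes fep : (e→(s→s)) as argument, giving e.

murn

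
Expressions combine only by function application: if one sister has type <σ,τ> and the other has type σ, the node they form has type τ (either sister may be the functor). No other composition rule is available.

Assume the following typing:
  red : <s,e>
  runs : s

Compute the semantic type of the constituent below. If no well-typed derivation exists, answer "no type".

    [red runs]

e

[red runs]: red is <s,e>, runs is s; result e.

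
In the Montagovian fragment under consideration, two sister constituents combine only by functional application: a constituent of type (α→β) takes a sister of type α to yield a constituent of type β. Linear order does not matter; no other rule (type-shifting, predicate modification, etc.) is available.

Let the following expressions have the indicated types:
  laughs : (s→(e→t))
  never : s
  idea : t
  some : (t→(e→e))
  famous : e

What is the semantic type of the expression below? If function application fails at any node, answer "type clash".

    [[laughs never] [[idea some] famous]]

[laughs never] — laughs of type (s→(e→t)) combines with never of type s: type (e→t).
[idea some] — some of type (t→(e→e)) combines with idea of type t: type (e→e).
[[idea some] famous] — [idea some] of type (e→e) combines with famous of type e: type e.
[[laughs never] [[idea some] famous]] — [laughs never] of type (e→t) combines with [[idea some] famous] of type e: type t.

t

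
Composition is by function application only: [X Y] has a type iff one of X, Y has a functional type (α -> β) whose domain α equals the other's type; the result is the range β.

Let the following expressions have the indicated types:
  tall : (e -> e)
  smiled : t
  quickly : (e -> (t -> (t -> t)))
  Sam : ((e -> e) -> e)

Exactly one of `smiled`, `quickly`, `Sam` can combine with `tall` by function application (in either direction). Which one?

smiled : t — neither side's domain matches the other.
quickly : (e -> (t -> (t -> t))) — neither side's domain matches the other.
Sam — combines: Sam : ((e -> e) -> e) takes tall : (e -> e) as argument, giving e.

Sam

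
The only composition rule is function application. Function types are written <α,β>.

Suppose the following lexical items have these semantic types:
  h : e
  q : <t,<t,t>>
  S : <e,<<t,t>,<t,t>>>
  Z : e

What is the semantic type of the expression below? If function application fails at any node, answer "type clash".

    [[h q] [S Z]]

type clash

[h q]: e and <t,<t,t>> cannot combine by function application — type clash.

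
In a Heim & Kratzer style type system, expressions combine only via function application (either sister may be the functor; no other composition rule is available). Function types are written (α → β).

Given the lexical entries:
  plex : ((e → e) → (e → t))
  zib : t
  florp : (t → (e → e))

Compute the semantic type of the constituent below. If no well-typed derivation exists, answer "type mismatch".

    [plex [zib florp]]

[zib florp]: functor florp : (t → (e → e)), argument zib : t; result (e → e).
[plex [zib florp]]: functor plex : ((e → e) → (e → t)), argument [zib florp] : (e → e); result (e → t).

(e → t)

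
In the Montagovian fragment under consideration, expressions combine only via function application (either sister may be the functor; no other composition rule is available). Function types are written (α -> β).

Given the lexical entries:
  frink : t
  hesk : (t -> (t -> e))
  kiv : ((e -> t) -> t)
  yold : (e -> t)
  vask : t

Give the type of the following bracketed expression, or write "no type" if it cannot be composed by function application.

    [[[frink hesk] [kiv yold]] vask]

[frink hesk] — hesk of type (t -> (t -> e)) combines with frink of type t: type (t -> e).
[kiv yold] — kiv of type ((e -> t) -> t) combines with yold of type (e -> t): type t.
[[frink hesk] [kiv yold]] — [frink hesk] of type (t -> e) combines with [kiv yold] of type t: type e.
[[[frink hesk] [kiv yold]] vask]: e and t cannot combine by function application — type clash.

no type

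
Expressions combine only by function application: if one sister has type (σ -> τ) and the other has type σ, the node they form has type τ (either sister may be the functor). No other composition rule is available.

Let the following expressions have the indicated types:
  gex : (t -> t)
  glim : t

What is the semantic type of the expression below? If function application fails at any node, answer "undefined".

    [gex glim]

t

[gex glim]: functor gex : (t -> t), argument glim : t; result t.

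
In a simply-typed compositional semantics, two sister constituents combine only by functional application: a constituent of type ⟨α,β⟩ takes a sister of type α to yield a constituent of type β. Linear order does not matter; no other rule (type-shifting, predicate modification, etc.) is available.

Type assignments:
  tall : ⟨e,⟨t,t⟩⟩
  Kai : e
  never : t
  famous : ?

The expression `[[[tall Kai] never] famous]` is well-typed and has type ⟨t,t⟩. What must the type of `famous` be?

[[[tall Kai] never] famous] must have type ⟨t,t⟩. The sister [[tall Kai] never] has type t; that is not a function onto ⟨t,t⟩, so famous must be the functor, of type ⟨t,⟨t,t⟩⟩.

⟨t,⟨t,t⟩⟩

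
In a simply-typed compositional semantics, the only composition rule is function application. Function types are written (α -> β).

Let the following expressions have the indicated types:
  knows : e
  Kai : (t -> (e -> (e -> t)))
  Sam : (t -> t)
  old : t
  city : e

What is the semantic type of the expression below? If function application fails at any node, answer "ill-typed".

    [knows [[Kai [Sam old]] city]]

At [Sam old], Sam : (t -> t) takes old : t, giving t.
At [Kai [Sam old]], Kai : (t -> (e -> (e -> t))) takes [Sam old] : t, giving (e -> (e -> t)).
At [[Kai [Sam old]] city], [Kai [Sam old]] : (e -> (e -> t)) takes city : e, giving (e -> t).
At [knows [[Kai [Sam old]] city]], [[Kai [Sam old]] city] : (e -> t) takes knows : e, giving t.

t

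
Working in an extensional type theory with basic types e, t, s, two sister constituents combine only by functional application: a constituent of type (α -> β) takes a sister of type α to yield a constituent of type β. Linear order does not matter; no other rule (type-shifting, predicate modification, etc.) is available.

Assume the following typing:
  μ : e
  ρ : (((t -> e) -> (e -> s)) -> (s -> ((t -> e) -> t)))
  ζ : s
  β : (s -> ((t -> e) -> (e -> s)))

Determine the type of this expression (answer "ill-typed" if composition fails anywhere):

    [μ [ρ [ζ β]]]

[ζ β]: (s -> ((t -> e) -> (e -> s))) applied to s yields ((t -> e) -> (e -> s)).
[ρ [ζ β]]: (((t -> e) -> (e -> s)) -> (s -> ((t -> e) -> t))) applied to ((t -> e) -> (e -> s)) yields (s -> ((t -> e) -> t)).
[μ [ρ [ζ β]]]: e and (s -> ((t -> e) -> t)) cannot combine by function application — type clash.

ill-typed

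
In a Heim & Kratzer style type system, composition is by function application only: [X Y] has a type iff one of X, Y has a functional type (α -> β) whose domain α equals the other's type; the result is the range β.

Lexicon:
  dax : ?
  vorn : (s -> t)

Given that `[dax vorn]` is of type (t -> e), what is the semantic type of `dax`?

[dax vorn] is required to be (t -> e). vorn : (s -> t) cannot yield (t -> e) as functor, so dax : ((s -> t) -> (t -> e)).

((s -> t) -> (t -> e))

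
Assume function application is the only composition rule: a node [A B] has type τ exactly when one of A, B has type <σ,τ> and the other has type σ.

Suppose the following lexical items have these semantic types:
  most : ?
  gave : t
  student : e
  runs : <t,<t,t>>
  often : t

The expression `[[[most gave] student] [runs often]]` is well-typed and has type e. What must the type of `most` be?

For [[[most gave] student] [runs often]] to have type e with [runs often] of type <t,t>, [[most gave] student] must be the function: [[most gave] student] : <<t,t>,e>.
For [[most gave] student] to have type <<t,t>,e> with student of type e, [most gave] must be the function: [most gave] : <e,<<t,t>,e>>.
For [most gave] to have type <e,<<t,t>,e>> with gave of type t, most must be the function: most : <t,<e,<<t,t>,e>>>.

<t,<e,<<t,t>,e>>>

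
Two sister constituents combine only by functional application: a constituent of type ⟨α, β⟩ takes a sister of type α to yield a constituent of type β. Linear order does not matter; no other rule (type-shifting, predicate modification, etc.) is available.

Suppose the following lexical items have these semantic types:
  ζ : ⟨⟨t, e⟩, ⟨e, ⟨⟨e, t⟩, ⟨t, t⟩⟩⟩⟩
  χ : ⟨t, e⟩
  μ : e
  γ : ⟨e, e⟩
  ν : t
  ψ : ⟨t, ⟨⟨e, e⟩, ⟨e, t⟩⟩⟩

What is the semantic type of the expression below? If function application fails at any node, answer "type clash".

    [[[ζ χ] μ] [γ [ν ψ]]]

⟨t, t⟩

[ζ χ] — ζ of type ⟨⟨t, e⟩, ⟨e, ⟨⟨e, t⟩, ⟨t, t⟩⟩⟩⟩ combines with χ of type ⟨t, e⟩: type ⟨e, ⟨⟨e, t⟩, ⟨t, t⟩⟩⟩.
[[ζ χ] μ] — [ζ χ] of type ⟨e, ⟨⟨e, t⟩, ⟨t, t⟩⟩⟩ combines with μ of type e: type ⟨⟨e, t⟩, ⟨t, t⟩⟩.
[ν ψ] — ψ of type ⟨t, ⟨⟨e, e⟩, ⟨e, t⟩⟩⟩ combines with ν of type t: type ⟨⟨e, e⟩, ⟨e, t⟩⟩.
[γ [ν ψ]] — [ν ψ] of type ⟨⟨e, e⟩, ⟨e, t⟩⟩ combines with γ of type ⟨e, e⟩: type ⟨e, t⟩.
[[[ζ χ] μ] [γ [ν ψ]]] — [[ζ χ] μ] of type ⟨⟨e, t⟩, ⟨t, t⟩⟩ combines with [γ [ν ψ]] of type ⟨e, t⟩: type ⟨t, t⟩.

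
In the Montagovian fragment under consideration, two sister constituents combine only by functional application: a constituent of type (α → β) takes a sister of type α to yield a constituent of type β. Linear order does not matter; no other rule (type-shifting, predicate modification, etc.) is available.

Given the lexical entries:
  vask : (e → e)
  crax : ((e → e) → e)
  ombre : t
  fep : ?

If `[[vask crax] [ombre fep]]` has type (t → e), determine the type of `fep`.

(t → (e → (t → e)))

At [[vask crax] [ombre fep]] (required: (t → e)): [vask crax] is e, which is not a function with range (t → e); hence [ombre fep] is the functor — type (e → (t → e)).
At [ombre fep] (required: (e → (t → e))): ombre is t, which is not a function with range (e → (t → e)); hence fep is the functor — type (t → (e → (t → e))).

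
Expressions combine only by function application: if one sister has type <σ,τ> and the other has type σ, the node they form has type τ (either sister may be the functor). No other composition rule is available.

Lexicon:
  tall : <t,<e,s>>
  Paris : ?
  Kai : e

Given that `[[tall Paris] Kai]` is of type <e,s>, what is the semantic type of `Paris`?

<<t,<e,s>>,<e,<e,s>>>

For [[tall Paris] Kai] to have type <e,s> with Kai of type e, [tall Paris] must be the function: [tall Paris] : <e,<e,s>>.
For [tall Paris] to have type <e,<e,s>> with tall of type <t,<e,s>>, Paris must be the function: Paris : <<t,<e,s>>,<e,<e,s>>>.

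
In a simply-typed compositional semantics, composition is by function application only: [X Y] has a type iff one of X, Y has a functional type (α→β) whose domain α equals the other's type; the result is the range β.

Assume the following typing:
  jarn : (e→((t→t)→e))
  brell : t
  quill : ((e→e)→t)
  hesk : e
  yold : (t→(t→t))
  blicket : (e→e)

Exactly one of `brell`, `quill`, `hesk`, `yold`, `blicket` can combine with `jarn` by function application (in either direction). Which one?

hesk

brell : t — no; jarn wants e, and brell wants nothing (atomic).
quill : ((e→e)→t) — no; jarn wants e, and quill wants (e→e).
hesk — combines: jarn : (e→((t→t)→e)) takes hesk : e as argument, giving ((t→t)→e).
yold : (t→(t→t)) — no; jarn wants e, and yold wants t.
blicket : (e→e) — no; jarn wants e, and blicket wants e.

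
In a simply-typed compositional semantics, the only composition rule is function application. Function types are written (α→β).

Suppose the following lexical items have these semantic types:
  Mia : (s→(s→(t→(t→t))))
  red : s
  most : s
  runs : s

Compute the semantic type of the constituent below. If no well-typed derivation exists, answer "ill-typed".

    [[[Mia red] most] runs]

ill-typed

[Mia red] — Mia of type (s→(s→(t→(t→t)))) combines with red of type s: type (s→(t→(t→t))).
[[Mia red] most] — [Mia red] of type (s→(t→(t→t))) combines with most of type s: type (t→(t→t)).
[[[Mia red] most] runs]: (t→(t→t)) and s cannot combine by function application — type clash.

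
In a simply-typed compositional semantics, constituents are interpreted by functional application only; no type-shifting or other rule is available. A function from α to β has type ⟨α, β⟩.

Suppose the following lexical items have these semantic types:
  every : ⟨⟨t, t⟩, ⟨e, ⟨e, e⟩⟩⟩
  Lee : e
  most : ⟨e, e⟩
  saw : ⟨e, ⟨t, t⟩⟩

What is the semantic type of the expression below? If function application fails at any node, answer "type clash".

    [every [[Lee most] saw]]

[Lee most] — most of type ⟨e, e⟩ combines with Lee of type e: type e.
[[Lee most] saw] — saw of type ⟨e, ⟨t, t⟩⟩ combines with [Lee most] of type e: type ⟨t, t⟩.
[every [[Lee most] saw]] — every of type ⟨⟨t, t⟩, ⟨e, ⟨e, e⟩⟩⟩ combines with [[Lee most] saw] of type ⟨t, t⟩: type ⟨e, ⟨e, e⟩⟩.

⟨e, ⟨e, e⟩⟩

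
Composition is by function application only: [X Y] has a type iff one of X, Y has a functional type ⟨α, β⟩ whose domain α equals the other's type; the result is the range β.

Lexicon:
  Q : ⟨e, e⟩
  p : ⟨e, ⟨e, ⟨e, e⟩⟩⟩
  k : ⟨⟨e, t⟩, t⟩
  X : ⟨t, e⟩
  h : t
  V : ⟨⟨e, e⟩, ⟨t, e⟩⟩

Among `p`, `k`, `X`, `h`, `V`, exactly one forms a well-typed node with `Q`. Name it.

V

p : ⟨e, ⟨e, ⟨e, e⟩⟩⟩ — does not combine with Q.
k : ⟨⟨e, t⟩, t⟩ — does not combine with Q.
X : ⟨t, e⟩ — does not combine with Q.
h : t — does not combine with Q.
V — combines: V : ⟨⟨e, e⟩, ⟨t, e⟩⟩ takes Q : ⟨e, e⟩ as argument, giving ⟨t, e⟩.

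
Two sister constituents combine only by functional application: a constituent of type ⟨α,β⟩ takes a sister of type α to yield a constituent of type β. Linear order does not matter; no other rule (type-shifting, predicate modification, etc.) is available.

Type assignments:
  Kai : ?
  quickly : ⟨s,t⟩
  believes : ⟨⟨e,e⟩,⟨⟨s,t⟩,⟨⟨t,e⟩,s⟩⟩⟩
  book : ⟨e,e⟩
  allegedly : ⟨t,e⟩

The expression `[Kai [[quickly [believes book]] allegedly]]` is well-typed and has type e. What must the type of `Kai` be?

⟨s,e⟩

For [Kai [[quickly [believes book]] allegedly]] to have type e with [[quickly [believes book]] allegedly] of type s, Kai must be the function: Kai : ⟨s,e⟩.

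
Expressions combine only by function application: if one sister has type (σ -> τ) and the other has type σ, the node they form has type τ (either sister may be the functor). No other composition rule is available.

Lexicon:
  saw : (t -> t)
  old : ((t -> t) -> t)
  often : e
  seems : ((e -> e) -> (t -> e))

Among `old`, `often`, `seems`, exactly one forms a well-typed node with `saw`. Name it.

old

old — combines: old : ((t -> t) -> t) takes saw : (t -> t) as argument, giving t.
often : e — neither side's domain matches the other.
seems : ((e -> e) -> (t -> e)) — neither side's domain matches the other.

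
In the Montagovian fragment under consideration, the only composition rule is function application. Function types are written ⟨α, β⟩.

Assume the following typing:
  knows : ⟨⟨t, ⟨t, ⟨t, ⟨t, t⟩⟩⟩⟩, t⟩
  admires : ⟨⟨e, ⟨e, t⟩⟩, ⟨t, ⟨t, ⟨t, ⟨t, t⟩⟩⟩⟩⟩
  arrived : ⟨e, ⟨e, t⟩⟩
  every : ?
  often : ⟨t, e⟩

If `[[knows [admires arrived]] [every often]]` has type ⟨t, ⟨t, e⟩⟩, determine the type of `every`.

⟨⟨t, e⟩, ⟨t, ⟨t, ⟨t, e⟩⟩⟩⟩

For [[knows [admires arrived]] [every often]] to have type ⟨t, ⟨t, e⟩⟩ with [knows [admires arrived]] of type t, [every often] must be the function: [every often] : ⟨t, ⟨t, ⟨t, e⟩⟩⟩.
For [every often] to have type ⟨t, ⟨t, ⟨t, e⟩⟩⟩ with often of type ⟨t, e⟩, every must be the function: every : ⟨⟨t, e⟩, ⟨t, ⟨t, ⟨t, e⟩⟩⟩⟩.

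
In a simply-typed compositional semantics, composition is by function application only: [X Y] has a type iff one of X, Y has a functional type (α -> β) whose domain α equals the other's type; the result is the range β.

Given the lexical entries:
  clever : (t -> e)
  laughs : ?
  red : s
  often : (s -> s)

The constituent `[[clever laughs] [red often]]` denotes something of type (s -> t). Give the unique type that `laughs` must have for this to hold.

At [[clever laughs] [red often]] (required: (s -> t)): [red often] is s, which is not a function with range (s -> t); hence [clever laughs] is the functor — type (s -> (s -> t)).
At [clever laughs] (required: (s -> (s -> t))): clever is (t -> e), which is not a function with range (s -> (s -> t)); hence laughs is the functor — type ((t -> e) -> (s -> (s -> t))).

((t -> e) -> (s -> (s -> t)))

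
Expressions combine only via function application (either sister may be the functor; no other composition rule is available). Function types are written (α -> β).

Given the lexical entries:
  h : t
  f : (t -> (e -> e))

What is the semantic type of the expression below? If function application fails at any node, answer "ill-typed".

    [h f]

(e -> e)

[h f] — f of type (t -> (e -> e)) combines with h of type t: type (e -> e).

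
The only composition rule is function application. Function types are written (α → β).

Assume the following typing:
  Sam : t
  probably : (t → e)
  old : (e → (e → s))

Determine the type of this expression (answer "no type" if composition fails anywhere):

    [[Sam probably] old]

(e → s)

[Sam probably]: (t → e) applied to t yields e.
[[Sam probably] old]: (e → (e → s)) applied to e yields (e → s).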